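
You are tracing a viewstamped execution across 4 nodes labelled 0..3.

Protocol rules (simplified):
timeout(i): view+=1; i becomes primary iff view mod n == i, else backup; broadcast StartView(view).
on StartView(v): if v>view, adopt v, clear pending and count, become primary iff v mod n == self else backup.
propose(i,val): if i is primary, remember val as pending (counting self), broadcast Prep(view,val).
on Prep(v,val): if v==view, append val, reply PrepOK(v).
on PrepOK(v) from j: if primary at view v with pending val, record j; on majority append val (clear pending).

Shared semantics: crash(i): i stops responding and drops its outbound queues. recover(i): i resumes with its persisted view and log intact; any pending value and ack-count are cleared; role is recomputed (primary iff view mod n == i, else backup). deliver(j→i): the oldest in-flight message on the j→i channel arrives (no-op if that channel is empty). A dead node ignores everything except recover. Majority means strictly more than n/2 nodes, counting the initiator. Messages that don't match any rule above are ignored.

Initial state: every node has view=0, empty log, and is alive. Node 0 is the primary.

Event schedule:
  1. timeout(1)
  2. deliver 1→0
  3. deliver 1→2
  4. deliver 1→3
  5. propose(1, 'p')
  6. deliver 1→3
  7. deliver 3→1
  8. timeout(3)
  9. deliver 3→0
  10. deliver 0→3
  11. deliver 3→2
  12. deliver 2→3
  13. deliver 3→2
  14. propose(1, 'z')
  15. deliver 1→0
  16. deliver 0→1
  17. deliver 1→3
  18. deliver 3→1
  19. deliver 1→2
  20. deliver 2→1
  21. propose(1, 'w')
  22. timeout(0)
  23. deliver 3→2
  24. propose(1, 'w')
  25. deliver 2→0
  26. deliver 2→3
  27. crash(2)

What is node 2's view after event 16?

2

after 1 — timeout(1): n1:prim/v1/[-]
after 2 — deliver 1→0: n0:back/v1/[-]
after 3 — deliver 1→2: n2:back/v1/[-]
after 4 — deliver 1→3: n3:back/v1/[-]
after 5 — propose(1,'p'): ·
after 6 — deliver 1→3: n3:back/v1/[p]
after 7 — deliver 3→1: ·
after 8 — timeout(3): n3:back/v2/[p]
after 9 — deliver 3→0: n0:back/v2/[-]
after 10 — deliver 0→3: ·
after 11 — deliver 3→2: n2:prim/v2/[-]
after 12 — deliver 2→3: ·
after 13 — deliver 3→2: ·
after 14 — propose(1,'z'): ·
after 15 — deliver 1→0: ·
after 16 — deliver 0→1: ·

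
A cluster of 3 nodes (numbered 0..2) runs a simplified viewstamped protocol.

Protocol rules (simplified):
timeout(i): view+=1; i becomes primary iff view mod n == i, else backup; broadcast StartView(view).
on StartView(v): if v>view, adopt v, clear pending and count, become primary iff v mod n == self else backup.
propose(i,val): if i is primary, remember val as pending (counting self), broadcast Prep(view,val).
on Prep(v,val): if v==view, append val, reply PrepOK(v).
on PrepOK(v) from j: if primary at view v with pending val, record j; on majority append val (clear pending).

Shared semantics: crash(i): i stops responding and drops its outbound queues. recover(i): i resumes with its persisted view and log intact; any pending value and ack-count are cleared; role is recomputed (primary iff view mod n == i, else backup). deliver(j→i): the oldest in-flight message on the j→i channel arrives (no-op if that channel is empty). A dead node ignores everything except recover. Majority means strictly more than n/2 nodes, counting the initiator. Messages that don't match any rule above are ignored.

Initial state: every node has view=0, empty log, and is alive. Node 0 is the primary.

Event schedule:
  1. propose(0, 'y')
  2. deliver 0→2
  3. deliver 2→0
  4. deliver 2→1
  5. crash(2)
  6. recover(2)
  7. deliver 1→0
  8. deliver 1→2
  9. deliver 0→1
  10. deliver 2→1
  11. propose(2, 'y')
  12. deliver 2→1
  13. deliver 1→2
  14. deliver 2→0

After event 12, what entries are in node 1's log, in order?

y

step 1 propose(0,'y'): —
step 2 deliver 0→2: 2={back,v=0,log=y}
step 3 deliver 2→0: 0={prim,v=0,log=y}
step 4 deliver 2→1: —
step 5 crash(2): 2={✗back,v=0,log=y}
step 6 recover(2): 2={back,v=0,log=y}
step 7 deliver 1→0: —
step 8 deliver 1→2: —
step 9 deliver 0→1: 1={back,v=0,log=y}
step 10 deliver 2→1: —
step 11 propose(2,'y'): —
step 12 deliver 2→1: —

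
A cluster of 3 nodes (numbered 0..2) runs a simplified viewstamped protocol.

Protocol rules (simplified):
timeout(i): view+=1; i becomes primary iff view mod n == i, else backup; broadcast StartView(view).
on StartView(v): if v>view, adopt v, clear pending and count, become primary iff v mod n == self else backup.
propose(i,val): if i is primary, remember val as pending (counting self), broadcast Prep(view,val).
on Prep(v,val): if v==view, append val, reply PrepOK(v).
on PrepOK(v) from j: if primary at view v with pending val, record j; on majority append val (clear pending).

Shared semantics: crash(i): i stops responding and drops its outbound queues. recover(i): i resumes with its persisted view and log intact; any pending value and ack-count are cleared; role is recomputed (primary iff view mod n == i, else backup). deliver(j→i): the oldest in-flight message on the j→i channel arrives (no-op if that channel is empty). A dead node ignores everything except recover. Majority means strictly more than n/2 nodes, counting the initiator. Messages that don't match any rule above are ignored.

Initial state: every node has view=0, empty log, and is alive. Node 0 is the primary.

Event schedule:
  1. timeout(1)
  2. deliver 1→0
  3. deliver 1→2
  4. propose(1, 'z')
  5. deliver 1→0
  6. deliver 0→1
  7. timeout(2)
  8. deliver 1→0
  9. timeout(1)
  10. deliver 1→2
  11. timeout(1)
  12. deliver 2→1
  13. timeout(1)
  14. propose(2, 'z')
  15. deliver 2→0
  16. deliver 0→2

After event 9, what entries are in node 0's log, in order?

1. timeout(1):  <1:prim v1 ->
2. deliver 1→0:  <0:back v1 ->
3. deliver 1→2:  <2:back v1 ->
4. propose(1,'z'):  nop
5. deliver 1→0:  <0:back v1 z>
6. deliver 0→1:  <1:prim v1 z>
7. timeout(2):  <2:prim v2 ->
8. deliver 1→0:  nop
9. timeout(1):  <1:back v2 z>

z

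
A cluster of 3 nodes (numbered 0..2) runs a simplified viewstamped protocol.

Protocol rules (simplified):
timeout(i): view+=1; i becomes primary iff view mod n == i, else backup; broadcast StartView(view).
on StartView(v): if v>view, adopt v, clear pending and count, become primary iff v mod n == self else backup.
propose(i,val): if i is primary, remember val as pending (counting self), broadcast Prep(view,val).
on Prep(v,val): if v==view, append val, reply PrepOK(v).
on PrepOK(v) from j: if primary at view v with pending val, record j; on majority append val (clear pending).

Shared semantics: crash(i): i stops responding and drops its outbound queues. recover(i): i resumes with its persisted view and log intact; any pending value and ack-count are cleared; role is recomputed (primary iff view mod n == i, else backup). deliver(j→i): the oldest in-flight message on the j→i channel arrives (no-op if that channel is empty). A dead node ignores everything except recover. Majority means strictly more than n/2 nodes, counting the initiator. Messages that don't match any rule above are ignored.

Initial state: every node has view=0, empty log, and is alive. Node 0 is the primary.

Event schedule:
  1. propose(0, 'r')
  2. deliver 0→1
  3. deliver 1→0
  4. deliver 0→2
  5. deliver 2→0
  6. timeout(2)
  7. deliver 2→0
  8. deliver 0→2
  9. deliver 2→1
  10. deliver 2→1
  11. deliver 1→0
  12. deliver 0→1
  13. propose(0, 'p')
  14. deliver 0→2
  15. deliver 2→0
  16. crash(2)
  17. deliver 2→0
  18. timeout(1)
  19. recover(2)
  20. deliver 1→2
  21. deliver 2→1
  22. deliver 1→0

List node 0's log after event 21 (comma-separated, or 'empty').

r

e1 propose(0,'r'): ·
e2 deliver 0→1: 1[back,v=0,r]
e3 deliver 1→0: 0[prim,v=0,r]
e4 deliver 0→2: 2[back,v=0,r]
e5 deliver 2→0: ·
e6 timeout(2): 2[back,v=1,r]
e7 deliver 2→0: 0[back,v=1,r]
e8 deliver 0→2: ·
e9 deliver 2→1: 1[prim,v=1,r]
e10 deliver 2→1: ·
e11 deliver 1→0: ·
e12 deliver 0→1: ·
e13 propose(0,'p'): ·
e14 deliver 0→2: ·
e15 deliver 2→0: ·
e16 crash(2): 2[✗back,v=1,r]
e17 deliver 2→0: ·
e18 timeout(1): 1[back,v=2,r]
e19 recover(2): 2[back,v=1,r]
e20 deliver 1→2: 2[prim,v=2,r]
e21 deliver 2→1: ·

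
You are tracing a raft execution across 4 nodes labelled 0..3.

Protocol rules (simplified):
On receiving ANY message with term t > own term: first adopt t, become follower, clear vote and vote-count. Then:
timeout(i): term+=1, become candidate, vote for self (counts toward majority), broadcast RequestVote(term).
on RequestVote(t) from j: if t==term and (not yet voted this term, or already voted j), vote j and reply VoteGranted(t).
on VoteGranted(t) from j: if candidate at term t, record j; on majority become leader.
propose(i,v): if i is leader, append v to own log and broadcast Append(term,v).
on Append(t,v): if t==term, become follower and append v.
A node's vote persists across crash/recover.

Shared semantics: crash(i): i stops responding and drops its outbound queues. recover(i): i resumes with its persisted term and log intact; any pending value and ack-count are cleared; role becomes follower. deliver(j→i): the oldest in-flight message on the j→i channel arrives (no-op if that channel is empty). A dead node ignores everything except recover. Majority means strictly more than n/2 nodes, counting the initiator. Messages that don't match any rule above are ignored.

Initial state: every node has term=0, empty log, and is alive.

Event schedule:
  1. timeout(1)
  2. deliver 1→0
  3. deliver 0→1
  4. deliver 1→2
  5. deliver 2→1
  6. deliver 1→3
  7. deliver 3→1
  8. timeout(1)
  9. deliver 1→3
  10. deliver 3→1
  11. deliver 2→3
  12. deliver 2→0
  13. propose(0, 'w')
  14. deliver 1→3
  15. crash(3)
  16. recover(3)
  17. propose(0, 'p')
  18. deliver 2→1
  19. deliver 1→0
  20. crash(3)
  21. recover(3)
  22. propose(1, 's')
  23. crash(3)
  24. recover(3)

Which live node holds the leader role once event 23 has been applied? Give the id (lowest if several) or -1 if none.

after 1 — timeout(1): n1:cand/t1/[-]
after 2 — deliver 1→0: n0:foll/t1/[-]
after 3 — deliver 0→1: ·
after 4 — deliver 1→2: n2:foll/t1/[-]
after 5 — deliver 2→1: n1:lead/t1/[-]
after 6 — deliver 1→3: n3:foll/t1/[-]
after 7 — deliver 3→1: ·
after 8 — timeout(1): n1:cand/t2/[-]
after 9 — deliver 1→3: n3:foll/t2/[-]
after 10 — deliver 3→1: ·
after 11 — deliver 2→3: ·
after 12 — deliver 2→0: ·
after 13 — propose(0,'w'): ·
after 14 — deliver 1→3: ·
after 15 — crash(3): n3:✗foll/t2/[-]
after 16 — recover(3): n3:foll/t2/[-]
after 17 — propose(0,'p'): ·
after 18 — deliver 2→1: ·
after 19 — deliver 1→0: n0:foll/t2/[-]
after 20 — crash(3): n3:✗foll/t2/[-]
after 21 — recover(3): n3:foll/t2/[-]
after 22 — propose(1,'s'): ·
after 23 — crash(3): n3:✗foll/t2/[-]

-1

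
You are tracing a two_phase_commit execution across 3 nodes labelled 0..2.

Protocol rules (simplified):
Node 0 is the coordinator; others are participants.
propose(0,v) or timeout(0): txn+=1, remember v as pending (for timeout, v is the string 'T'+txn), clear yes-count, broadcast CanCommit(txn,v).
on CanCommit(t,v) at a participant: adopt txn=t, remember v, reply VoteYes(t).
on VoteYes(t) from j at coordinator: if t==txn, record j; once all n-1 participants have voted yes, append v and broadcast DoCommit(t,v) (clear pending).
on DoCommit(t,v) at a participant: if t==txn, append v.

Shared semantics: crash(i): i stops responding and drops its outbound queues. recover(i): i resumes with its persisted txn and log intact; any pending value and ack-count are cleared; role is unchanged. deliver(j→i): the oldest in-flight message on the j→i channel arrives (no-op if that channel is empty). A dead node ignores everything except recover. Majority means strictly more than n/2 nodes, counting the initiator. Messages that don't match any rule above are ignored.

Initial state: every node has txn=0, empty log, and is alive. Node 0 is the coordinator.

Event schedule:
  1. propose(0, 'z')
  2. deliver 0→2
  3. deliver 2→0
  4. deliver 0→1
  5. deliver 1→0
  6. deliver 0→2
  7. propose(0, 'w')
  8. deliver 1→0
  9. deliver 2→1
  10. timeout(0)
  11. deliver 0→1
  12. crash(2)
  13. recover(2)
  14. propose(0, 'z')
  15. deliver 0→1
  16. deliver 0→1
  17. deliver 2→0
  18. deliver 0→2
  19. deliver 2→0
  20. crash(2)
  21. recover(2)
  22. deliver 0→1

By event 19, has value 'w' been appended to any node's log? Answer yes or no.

no

[1] propose(0,'z') → N0(coor t1 [-])
[2] deliver 0→2 → N2(part t1 [-])
[3] deliver 2→0 → ∅
[4] deliver 0→1 → N1(part t1 [-])
[5] deliver 1→0 → N0(coor t1 [z])
[6] deliver 0→2 → N2(part t1 [z])
[7] propose(0,'w') → N0(coor t2 [z])
[8] deliver 1→0 → ∅
[9] deliver 2→1 → ∅
[10] timeout(0) → N0(coor t3 [z])
[11] deliver 0→1 → N1(part t1 [z])
[12] crash(2) → N2(✗part t1 [z])
[13] recover(2) → N2(part t1 [z])
[14] propose(0,'z') → N0(coor t4 [z])
[15] deliver 0→1 → N1(part t2 [z])
[16] deliver 0→1 → N1(part t3 [z])
[17] deliver 2→0 → ∅
[18] deliver 0→2 → N2(part t2 [z])
[19] deliver 2→0 → ∅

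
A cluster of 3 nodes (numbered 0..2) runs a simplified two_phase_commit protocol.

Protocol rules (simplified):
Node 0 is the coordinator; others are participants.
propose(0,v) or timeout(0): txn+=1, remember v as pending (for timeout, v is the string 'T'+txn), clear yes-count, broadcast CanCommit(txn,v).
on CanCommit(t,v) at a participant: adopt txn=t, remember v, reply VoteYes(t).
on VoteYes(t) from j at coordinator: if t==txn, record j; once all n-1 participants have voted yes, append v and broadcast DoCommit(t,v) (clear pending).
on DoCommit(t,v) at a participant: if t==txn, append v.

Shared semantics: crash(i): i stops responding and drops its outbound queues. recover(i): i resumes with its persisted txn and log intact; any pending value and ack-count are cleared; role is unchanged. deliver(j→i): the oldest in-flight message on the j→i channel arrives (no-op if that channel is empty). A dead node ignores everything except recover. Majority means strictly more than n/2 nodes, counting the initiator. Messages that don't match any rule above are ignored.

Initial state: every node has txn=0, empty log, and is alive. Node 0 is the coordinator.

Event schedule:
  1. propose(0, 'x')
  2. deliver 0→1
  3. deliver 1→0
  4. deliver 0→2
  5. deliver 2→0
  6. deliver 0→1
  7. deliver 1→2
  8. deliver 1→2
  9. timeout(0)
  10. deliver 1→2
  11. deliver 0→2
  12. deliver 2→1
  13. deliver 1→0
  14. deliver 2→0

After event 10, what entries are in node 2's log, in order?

after 1 — propose(0,'x'): n0:coor/t1/[-]
after 2 — deliver 0→1: n1:part/t1/[-]
after 3 — deliver 1→0: ·
after 4 — deliver 0→2: n2:part/t1/[-]
after 5 — deliver 2→0: n0:coor/t1/[x]
after 6 — deliver 0→1: n1:part/t1/[x]
after 7 — deliver 1→2: ·
after 8 — deliver 1→2: ·
after 9 — timeout(0): n0:coor/t2/[x]
after 10 — deliver 1→2: ·

empty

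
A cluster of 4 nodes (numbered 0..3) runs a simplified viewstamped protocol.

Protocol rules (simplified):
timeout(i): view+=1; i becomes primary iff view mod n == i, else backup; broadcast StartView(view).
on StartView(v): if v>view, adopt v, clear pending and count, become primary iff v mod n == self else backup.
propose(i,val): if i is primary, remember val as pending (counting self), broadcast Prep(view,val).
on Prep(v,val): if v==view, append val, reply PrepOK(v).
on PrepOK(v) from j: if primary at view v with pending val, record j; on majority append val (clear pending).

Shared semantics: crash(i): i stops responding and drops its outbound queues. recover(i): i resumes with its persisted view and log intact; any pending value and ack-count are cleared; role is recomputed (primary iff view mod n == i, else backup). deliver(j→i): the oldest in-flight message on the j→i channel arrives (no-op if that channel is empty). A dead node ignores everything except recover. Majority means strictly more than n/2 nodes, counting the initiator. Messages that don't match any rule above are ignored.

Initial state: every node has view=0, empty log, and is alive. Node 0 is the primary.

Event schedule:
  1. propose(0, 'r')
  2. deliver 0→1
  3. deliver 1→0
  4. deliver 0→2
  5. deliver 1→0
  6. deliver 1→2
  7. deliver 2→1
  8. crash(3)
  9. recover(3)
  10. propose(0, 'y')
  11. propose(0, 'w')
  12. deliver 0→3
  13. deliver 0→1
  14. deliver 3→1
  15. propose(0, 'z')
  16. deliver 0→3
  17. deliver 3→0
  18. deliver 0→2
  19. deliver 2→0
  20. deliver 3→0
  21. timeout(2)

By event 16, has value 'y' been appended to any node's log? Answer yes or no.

[1] propose(0,'r') → ∅
[2] deliver 0→1 → N1(back v0 [r])
[3] deliver 1→0 → ∅
[4] deliver 0→2 → N2(back v0 [r])
[5] deliver 1→0 → ∅
[6] deliver 1→2 → ∅
[7] deliver 2→1 → ∅
[8] crash(3) → N3(✗back v0 [-])
[9] recover(3) → N3(back v0 [-])
[10] propose(0,'y') → ∅
[11] propose(0,'w') → ∅
[12] deliver 0→3 → N3(back v0 [r])
[13] deliver 0→1 → N1(back v0 [r,y])
[14] deliver 3→1 → ∅
[15] propose(0,'z') → ∅
[16] deliver 0→3 → N3(back v0 [r,y])

yes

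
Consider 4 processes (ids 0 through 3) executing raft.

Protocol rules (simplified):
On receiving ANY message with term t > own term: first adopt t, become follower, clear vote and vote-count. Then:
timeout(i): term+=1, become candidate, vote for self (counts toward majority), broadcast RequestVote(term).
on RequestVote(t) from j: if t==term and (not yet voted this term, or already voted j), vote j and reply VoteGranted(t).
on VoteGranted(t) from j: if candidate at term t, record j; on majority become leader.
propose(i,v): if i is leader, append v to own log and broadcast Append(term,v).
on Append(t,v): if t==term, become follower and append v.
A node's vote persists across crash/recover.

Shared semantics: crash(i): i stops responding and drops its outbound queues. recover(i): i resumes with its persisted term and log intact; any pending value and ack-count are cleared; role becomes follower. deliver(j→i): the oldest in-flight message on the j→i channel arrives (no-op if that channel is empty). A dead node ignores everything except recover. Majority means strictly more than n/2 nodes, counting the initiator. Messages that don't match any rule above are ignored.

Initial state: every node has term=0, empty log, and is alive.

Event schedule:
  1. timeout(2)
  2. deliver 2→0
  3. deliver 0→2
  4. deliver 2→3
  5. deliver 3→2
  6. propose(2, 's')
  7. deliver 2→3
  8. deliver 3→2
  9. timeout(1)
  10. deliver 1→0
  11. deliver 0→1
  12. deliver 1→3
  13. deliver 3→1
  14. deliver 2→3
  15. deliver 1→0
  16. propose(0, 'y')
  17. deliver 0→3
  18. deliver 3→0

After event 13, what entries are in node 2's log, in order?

s

[1] timeout(2) → N2(cand t1 [-])
[2] deliver 2→0 → N0(foll t1 [-])
[3] deliver 0→2 → ∅
[4] deliver 2→3 → N3(foll t1 [-])
[5] deliver 3→2 → N2(lead t1 [-])
[6] propose(2,'s') → N2(lead t1 [s])
[7] deliver 2→3 → N3(foll t1 [s])
[8] deliver 3→2 → ∅
[9] timeout(1) → N1(cand t1 [-])
[10] deliver 1→0 → ∅
[11] deliver 0→1 → ∅
[12] deliver 1→3 → ∅
[13] deliver 3→1 → ∅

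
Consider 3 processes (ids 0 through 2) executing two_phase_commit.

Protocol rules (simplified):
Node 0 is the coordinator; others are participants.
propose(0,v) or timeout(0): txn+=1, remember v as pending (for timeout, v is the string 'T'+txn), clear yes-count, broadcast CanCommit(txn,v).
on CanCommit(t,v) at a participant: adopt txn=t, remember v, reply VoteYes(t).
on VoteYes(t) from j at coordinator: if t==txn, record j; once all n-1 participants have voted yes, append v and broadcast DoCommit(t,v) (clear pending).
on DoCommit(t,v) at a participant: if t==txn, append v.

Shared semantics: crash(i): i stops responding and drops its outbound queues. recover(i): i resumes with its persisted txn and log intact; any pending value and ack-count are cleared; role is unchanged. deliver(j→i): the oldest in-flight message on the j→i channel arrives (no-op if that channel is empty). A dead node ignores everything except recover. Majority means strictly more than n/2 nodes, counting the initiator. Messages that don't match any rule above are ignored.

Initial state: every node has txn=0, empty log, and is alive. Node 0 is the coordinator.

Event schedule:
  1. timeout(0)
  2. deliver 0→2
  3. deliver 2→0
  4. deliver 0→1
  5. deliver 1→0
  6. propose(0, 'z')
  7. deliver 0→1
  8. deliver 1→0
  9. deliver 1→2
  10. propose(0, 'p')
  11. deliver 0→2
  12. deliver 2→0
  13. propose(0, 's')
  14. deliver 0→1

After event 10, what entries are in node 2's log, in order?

[1] timeout(0) → N0(coor t1 [-])
[2] deliver 0→2 → N2(part t1 [-])
[3] deliver 2→0 → ∅
[4] deliver 0→1 → N1(part t1 [-])
[5] deliver 1→0 → N0(coor t1 [T1])
[6] propose(0,'z') → N0(coor t2 [T1])
[7] deliver 0→1 → N1(part t1 [T1])
[8] deliver 1→0 → ∅
[9] deliver 1→2 → ∅
[10] propose(0,'p') → N0(coor t3 [T1])

empty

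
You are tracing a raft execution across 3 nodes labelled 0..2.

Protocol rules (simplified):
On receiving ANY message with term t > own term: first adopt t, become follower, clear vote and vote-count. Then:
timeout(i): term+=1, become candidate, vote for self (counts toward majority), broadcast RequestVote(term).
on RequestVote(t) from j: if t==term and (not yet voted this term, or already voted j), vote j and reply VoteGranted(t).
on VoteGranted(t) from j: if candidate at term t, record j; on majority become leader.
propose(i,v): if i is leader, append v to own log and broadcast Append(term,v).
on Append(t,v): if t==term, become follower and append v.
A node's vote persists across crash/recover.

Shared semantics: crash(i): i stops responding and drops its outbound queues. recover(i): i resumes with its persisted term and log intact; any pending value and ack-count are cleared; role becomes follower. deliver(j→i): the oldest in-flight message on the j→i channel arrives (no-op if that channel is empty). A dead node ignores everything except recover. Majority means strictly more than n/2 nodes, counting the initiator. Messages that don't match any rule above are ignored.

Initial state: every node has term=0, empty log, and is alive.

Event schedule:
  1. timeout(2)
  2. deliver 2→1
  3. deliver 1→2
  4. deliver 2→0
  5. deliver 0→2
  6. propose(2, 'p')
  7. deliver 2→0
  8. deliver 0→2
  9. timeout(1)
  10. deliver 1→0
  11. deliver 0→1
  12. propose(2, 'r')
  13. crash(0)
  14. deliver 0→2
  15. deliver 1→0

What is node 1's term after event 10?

after 1 — timeout(2): n2:cand/t1/[-]
after 2 — deliver 2→1: n1:foll/t1/[-]
after 3 — deliver 1→2: n2:lead/t1/[-]
after 4 — deliver 2→0: n0:foll/t1/[-]
after 5 — deliver 0→2: ·
after 6 — propose(2,'p'): n2:lead/t1/[p]
after 7 — deliver 2→0: n0:foll/t1/[p]
after 8 — deliver 0→2: ·
after 9 — timeout(1): n1:cand/t2/[-]
after 10 — deliver 1→0: n0:foll/t2/[p]

2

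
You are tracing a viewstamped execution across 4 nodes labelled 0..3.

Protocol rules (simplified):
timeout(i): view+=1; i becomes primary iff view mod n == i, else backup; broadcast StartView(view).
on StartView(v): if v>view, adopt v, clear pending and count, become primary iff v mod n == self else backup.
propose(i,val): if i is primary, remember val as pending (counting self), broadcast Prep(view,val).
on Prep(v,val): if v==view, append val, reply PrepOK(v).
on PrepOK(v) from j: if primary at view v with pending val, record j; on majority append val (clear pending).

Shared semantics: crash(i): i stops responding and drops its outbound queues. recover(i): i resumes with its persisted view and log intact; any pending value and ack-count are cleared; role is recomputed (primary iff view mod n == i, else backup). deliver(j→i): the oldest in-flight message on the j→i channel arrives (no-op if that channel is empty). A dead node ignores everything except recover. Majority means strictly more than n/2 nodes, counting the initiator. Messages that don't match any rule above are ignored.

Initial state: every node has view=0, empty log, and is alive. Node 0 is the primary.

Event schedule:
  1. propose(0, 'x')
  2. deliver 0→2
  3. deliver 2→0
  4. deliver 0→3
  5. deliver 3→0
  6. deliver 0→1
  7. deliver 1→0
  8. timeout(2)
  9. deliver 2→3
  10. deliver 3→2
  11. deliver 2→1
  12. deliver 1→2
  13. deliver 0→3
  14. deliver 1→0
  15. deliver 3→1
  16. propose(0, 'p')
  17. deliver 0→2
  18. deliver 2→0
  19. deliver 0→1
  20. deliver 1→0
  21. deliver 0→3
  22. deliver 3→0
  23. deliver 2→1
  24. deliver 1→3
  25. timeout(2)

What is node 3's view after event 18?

1

step 1 propose(0,'x'): —
step 2 deliver 0→2: 2={back,v=0,log=x}
step 3 deliver 2→0: —
step 4 deliver 0→3: 3={back,v=0,log=x}
step 5 deliver 3→0: 0={prim,v=0,log=x}
step 6 deliver 0→1: 1={back,v=0,log=x}
step 7 deliver 1→0: —
step 8 timeout(2): 2={back,v=1,log=x}
step 9 deliver 2→3: 3={back,v=1,log=x}
step 10 deliver 3→2: —
step 11 deliver 2→1: 1={prim,v=1,log=x}
step 12 deliver 1→2: —
step 13 deliver 0→3: —
step 14 deliver 1→0: —
step 15 deliver 3→1: —
step 16 propose(0,'p'): —
step 17 deliver 0→2: —
step 18 deliver 2→0: 0={back,v=1,log=x}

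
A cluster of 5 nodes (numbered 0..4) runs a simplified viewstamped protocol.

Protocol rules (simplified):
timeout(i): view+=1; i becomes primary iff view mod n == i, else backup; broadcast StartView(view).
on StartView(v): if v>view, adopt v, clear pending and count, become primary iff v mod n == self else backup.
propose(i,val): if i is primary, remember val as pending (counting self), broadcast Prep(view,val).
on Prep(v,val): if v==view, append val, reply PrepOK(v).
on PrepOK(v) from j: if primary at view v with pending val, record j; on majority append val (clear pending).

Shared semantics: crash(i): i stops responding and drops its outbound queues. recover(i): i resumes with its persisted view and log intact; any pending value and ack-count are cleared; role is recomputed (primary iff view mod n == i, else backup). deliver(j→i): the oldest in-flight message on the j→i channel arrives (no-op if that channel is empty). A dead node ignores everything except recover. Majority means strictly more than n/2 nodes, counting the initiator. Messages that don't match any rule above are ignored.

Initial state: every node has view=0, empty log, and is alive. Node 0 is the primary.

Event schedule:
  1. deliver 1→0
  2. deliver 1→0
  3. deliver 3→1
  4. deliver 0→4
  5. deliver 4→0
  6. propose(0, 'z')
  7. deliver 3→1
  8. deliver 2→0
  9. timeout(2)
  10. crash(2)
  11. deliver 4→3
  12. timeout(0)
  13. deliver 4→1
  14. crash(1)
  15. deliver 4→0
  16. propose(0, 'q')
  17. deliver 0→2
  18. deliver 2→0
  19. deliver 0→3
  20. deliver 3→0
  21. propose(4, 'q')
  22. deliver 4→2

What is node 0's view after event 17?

[1] deliver 1→0 → ∅
[2] deliver 1→0 → ∅
[3] deliver 3→1 → ∅
[4] deliver 0→4 → ∅
[5] deliver 4→0 → ∅
[6] propose(0,'z') → ∅
[7] deliver 3→1 → ∅
[8] deliver 2→0 → ∅
[9] timeout(2) → N2(back v1 [-])
[10] crash(2) → N2(✗back v1 [-])
[11] deliver 4→3 → ∅
[12] timeout(0) → N0(back v1 [-])
[13] deliver 4→1 → ∅
[14] crash(1) → N1(✗back v0 [-])
[15] deliver 4→0 → ∅
[16] propose(0,'q') → ∅
[17] deliver 0→2 → ∅

1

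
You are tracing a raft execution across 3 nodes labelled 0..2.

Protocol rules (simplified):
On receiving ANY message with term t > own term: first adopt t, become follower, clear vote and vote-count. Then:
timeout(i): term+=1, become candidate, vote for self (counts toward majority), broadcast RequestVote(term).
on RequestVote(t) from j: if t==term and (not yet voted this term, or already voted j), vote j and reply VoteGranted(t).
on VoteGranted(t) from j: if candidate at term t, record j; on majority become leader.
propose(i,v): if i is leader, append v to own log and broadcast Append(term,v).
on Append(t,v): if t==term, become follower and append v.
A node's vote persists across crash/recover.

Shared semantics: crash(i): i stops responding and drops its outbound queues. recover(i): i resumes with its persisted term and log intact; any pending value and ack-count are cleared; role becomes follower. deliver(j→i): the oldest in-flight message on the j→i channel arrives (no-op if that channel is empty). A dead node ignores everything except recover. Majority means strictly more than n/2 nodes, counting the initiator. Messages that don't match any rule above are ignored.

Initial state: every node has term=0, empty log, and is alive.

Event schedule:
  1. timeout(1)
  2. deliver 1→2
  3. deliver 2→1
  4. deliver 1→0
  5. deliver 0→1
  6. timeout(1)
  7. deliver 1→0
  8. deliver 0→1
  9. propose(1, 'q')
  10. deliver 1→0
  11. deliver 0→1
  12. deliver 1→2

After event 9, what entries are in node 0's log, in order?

[1] timeout(1) → N1(cand t1 [-])
[2] deliver 1→2 → N2(foll t1 [-])
[3] deliver 2→1 → N1(lead t1 [-])
[4] deliver 1→0 → N0(foll t1 [-])
[5] deliver 0→1 → ∅
[6] timeout(1) → N1(cand t2 [-])
[7] deliver 1→0 → N0(foll t2 [-])
[8] deliver 0→1 → N1(lead t2 [-])
[9] propose(1,'q') → N1(lead t2 [q])

empty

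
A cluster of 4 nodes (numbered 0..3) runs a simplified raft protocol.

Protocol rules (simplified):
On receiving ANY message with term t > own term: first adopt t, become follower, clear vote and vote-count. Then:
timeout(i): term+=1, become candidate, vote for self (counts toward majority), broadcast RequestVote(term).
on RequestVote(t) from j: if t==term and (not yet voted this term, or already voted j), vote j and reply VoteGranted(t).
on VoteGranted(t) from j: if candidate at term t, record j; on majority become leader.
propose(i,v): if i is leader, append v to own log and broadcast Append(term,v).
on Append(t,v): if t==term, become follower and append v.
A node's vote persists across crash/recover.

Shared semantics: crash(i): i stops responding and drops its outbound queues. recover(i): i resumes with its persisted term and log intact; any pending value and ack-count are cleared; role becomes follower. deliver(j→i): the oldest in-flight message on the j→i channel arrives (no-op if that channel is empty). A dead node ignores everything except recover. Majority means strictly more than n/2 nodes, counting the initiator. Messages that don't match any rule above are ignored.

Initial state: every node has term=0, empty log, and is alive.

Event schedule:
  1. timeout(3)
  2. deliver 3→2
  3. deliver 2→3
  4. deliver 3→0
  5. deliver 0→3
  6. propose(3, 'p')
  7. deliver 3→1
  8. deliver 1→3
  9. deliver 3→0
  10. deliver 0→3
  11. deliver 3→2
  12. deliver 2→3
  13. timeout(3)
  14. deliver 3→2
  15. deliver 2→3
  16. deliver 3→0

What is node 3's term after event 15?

2

e1 timeout(3): 3[cand,t=1,-]
e2 deliver 3→2: 2[foll,t=1,-]
e3 deliver 2→3: ·
e4 deliver 3→0: 0[foll,t=1,-]
e5 deliver 0→3: 3[lead,t=1,-]
e6 propose(3,'p'): 3[lead,t=1,p]
e7 deliver 3→1: 1[foll,t=1,-]
e8 deliver 1→3: ·
e9 deliver 3→0: 0[foll,t=1,p]
e10 deliver 0→3: ·
e11 deliver 3→2: 2[foll,t=1,p]
e12 deliver 2→3: ·
e13 timeout(3): 3[cand,t=2,p]
e14 deliver 3→2: 2[foll,t=2,p]
e15 deliver 2→3: ·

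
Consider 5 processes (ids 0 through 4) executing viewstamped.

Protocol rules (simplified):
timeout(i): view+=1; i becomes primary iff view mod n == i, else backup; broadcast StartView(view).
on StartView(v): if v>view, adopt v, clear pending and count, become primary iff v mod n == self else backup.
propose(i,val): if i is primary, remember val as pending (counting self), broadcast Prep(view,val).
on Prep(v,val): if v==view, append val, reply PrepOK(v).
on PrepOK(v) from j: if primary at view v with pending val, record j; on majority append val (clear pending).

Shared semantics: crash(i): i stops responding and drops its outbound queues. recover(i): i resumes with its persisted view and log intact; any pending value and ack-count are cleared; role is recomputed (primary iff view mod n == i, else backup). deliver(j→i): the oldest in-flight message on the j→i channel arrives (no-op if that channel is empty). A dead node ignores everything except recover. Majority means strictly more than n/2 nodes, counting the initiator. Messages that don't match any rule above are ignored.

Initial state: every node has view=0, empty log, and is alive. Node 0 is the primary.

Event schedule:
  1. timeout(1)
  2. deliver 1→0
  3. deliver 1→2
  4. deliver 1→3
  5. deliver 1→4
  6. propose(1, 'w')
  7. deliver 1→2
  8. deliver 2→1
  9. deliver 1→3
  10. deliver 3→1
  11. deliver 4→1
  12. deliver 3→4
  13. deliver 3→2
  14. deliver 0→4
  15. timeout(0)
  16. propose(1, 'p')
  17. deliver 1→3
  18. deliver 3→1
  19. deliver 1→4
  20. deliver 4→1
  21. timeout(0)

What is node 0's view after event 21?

[1] timeout(1) → N1(prim v1 [-])
[2] deliver 1→0 → N0(back v1 [-])
[3] deliver 1→2 → N2(back v1 [-])
[4] deliver 1→3 → N3(back v1 [-])
[5] deliver 1→4 → N4(back v1 [-])
[6] propose(1,'w') → ∅
[7] deliver 1→2 → N2(back v1 [w])
[8] deliver 2→1 → ∅
[9] deliver 1→3 → N3(back v1 [w])
[10] deliver 3→1 → N1(prim v1 [w])
[11] deliver 4→1 → ∅
[12] deliver 3→4 → ∅
[13] deliver 3→2 → ∅
[14] deliver 0→4 → ∅
[15] timeout(0) → N0(back v2 [-])
[16] propose(1,'p') → ∅
[17] deliver 1→3 → N3(back v1 [w,p])
[18] deliver 3→1 → ∅
[19] deliver 1→4 → N4(back v1 [w])
[20] deliver 4→1 → N1(prim v1 [w,p])
[21] timeout(0) → N0(back v3 [-])

3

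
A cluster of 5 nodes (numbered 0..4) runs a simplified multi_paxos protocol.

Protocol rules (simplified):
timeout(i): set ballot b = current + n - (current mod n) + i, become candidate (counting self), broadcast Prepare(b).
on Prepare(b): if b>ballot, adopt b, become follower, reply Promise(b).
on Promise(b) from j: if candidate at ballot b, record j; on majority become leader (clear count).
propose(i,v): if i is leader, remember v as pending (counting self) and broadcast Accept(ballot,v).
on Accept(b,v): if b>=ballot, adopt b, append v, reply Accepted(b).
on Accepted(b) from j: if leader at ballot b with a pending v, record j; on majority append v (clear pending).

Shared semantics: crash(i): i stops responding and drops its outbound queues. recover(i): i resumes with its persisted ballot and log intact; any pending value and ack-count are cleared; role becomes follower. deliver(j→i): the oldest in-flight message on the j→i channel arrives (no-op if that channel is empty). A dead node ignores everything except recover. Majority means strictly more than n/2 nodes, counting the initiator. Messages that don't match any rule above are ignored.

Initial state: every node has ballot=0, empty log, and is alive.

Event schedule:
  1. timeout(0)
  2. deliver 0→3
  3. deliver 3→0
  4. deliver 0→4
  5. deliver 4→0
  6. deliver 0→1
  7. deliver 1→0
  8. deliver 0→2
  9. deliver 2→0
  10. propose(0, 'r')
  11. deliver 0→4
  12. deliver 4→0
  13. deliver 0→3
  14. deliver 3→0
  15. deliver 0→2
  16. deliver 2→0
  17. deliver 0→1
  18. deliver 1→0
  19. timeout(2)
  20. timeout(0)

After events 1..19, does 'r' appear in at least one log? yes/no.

e1 timeout(0): 0[cand,b=5,-]
e2 deliver 0→3: 3[foll,b=5,-]
e3 deliver 3→0: ·
e4 deliver 0→4: 4[foll,b=5,-]
e5 deliver 4→0: 0[lead,b=5,-]
e6 deliver 0→1: 1[foll,b=5,-]
e7 deliver 1→0: ·
e8 deliver 0→2: 2[foll,b=5,-]
e9 deliver 2→0: ·
e10 propose(0,'r'): ·
e11 deliver 0→4: 4[foll,b=5,r]
e12 deliver 4→0: ·
e13 deliver 0→3: 3[foll,b=5,r]
e14 deliver 3→0: 0[lead,b=5,r]
e15 deliver 0→2: 2[foll,b=5,r]
e16 deliver 2→0: ·
e17 deliver 0→1: 1[foll,b=5,r]
e18 deliver 1→0: ·
e19 timeout(2): 2[cand,b=12,r]

yes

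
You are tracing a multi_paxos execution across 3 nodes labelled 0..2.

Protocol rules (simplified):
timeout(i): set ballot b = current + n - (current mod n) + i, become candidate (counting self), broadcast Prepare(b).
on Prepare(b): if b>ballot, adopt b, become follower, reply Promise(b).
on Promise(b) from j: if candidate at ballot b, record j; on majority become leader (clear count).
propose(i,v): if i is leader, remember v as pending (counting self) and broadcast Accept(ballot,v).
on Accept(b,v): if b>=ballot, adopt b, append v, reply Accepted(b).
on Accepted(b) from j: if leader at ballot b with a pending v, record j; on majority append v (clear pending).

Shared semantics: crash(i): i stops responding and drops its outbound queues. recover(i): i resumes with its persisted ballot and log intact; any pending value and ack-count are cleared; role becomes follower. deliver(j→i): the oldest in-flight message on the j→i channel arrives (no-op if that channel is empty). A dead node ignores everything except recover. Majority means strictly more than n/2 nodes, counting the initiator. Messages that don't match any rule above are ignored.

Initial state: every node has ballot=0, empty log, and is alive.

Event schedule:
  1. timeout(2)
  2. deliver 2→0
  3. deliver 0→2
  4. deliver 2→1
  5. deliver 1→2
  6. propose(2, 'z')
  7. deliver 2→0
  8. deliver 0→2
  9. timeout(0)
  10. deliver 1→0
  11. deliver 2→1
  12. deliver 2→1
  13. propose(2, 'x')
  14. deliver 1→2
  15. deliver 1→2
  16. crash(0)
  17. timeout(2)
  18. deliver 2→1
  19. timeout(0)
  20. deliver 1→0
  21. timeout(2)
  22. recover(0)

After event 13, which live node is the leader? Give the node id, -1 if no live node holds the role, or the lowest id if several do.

2

1. timeout(2):  <2:cand b5 ->
2. deliver 2→0:  <0:foll b5 ->
3. deliver 0→2:  <2:lead b5 ->
4. deliver 2→1:  <1:foll b5 ->
5. deliver 1→2:  nop
6. propose(2,'z'):  nop
7. deliver 2→0:  <0:foll b5 z>
8. deliver 0→2:  <2:lead b5 z>
9. timeout(0):  <0:cand b6 z>
10. deliver 1→0:  nop
11. deliver 2→1:  <1:foll b5 z>
12. deliver 2→1:  nop
13. propose(2,'x'):  nop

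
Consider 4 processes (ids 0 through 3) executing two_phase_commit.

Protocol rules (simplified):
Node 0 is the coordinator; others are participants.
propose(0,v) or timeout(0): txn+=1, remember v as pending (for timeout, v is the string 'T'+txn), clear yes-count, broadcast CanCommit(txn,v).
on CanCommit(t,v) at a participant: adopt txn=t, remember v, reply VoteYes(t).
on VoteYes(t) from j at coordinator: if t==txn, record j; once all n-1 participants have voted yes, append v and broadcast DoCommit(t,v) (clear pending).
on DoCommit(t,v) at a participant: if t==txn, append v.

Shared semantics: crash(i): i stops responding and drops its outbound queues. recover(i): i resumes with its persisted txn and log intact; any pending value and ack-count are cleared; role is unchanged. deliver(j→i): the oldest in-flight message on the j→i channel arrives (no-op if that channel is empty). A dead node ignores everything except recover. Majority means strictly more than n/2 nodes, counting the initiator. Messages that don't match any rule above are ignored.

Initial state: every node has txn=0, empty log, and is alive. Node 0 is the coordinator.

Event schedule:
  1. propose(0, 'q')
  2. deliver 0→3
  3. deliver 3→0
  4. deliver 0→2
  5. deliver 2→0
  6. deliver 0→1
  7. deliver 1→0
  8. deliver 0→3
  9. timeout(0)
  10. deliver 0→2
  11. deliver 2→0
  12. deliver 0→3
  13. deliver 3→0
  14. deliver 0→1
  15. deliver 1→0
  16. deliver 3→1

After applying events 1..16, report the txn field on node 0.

2

step 1 propose(0,'q'): 0={coor,t=1,log=-}
step 2 deliver 0→3: 3={part,t=1,log=-}
step 3 deliver 3→0: —
step 4 deliver 0→2: 2={part,t=1,log=-}
step 5 deliver 2→0: —
step 6 deliver 0→1: 1={part,t=1,log=-}
step 7 deliver 1→0: 0={coor,t=1,log=q}
step 8 deliver 0→3: 3={part,t=1,log=q}
step 9 timeout(0): 0={coor,t=2,log=q}
step 10 deliver 0→2: 2={part,t=1,log=q}
step 11 deliver 2→0: —
step 12 deliver 0→3: 3={part,t=2,log=q}
step 13 deliver 3→0: —
step 14 deliver 0→1: 1={part,t=1,log=q}
step 15 deliver 1→0: —
step 16 deliver 3→1: —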